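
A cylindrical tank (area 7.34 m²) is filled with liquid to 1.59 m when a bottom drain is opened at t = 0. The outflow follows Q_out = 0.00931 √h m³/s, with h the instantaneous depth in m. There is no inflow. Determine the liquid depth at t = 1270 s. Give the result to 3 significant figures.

Volume balance on the tank: A dh/dt = −0.00931 √h.
∫ h^(−1/2) dh = −(0.00931/A) ∫ dt, giving 2√h = 2√h₀ − (0.00931/A) t.
√h = √1.59 − 0.00931·1270/(2·7.34) = 1.2610 − 0.80543 = 0.45552.
h = 0.45552² = 0.20750 m.

0.208 m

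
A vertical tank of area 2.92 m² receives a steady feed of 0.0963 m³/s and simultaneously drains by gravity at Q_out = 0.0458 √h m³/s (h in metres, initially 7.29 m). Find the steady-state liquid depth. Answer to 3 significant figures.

4.42 m

Accumulation of liquid (constant cross-section A): A dh/dt = Q_in − 0.0458 √h. At steady state dh/dt = 0:
Q_in = 0.0458 √h_ss ⇒ √h_ss = 0.0963/0.0458 = 2.1026.
h_ss = 2.1026² = 4.4210 m. (Since h₀ = 7.29 m > h_ss, the level will fall toward this value.)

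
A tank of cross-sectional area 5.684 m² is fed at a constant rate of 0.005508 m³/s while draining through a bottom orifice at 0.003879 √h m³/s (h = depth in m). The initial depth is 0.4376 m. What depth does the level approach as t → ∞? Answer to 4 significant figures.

2.016 m

Volume balance on the tank: A dh/dt = Q_in − 0.003879 √h. At steady state dh/dt = 0:
Q_in = 0.003879 √h_ss ⇒ √h_ss = 0.005508/0.003879 = 1.41995.
h_ss = 1.41995² = 2.01627 m. (Since h₀ = 0.4376 m < h_ss, the level will rise toward this value.)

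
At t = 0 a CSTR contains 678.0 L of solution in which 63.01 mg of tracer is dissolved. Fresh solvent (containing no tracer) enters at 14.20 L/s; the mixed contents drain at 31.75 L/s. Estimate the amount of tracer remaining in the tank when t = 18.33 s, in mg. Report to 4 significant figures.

Let m(t) be the amount of tracer. Volume: V(t) = V₀ + (Q_in − Q_out) t = 678.0 − 17.5500 t; V(18.33) = 356.309 L.
Solute balance: dm/dt = 0 − Q_out C = −Q_out m/V(t).
dm/m = −Q_out dt/(V₀ − 17.5500 t); integrating gives ln(m/m₀) = −(Q_out/(Q_in−Q_out)) ln(V/V₀).
m = m₀ (V₀/V)^(Q_out/(Q_in−Q_out)) = 63.01 × (678.0/356.309)^(-1.80912) = 19.6760 mg.

19.68 mg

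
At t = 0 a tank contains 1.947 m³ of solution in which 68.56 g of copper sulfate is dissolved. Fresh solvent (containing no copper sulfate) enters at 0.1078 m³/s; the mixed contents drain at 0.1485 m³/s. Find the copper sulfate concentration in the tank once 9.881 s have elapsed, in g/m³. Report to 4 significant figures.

Let m(t) be the amount of copper sulfate. Volume: V(t) = V₀ + (Q_in − Q_out) t = 1.947 − 0.0407000 t; V(9.881) = 1.54484 m³.
No copper sulfate enters, so dm/dt = −Q_out · (m/V).
dm/m = −Q_out dt/(V₀ − 0.0407000 t); integrating gives ln(m/m₀) = −(Q_out/(Q_in−Q_out)) ln(V/V₀).
m = m₀ (V₀/V)^(Q_out/(Q_in−Q_out)) = 68.56 × (1.947/1.54484)^(-3.64865) = 29.4747 g.
C = m/V = 29.4747/1.54484 = 19.0794 g/m³.

19.08 g/m³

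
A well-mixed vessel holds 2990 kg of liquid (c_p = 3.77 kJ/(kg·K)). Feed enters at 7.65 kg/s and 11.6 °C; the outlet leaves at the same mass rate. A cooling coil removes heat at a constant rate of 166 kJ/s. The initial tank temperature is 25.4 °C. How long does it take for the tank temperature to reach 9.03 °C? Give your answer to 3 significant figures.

Unsteady energy balance on the tank contents: M c_p dT/dt = ṁ c_p (T_in − T) − 166.
τ = M/ṁ = 390.85 s; T_ss = T_in − Q̇/(ṁ c_p) = 5.8442 °C.
T(t) = T_ss + (T₀ − T_ss) e^(−t/τ). Set T = 9.03:
e^(−t/τ) = (9.03 − 5.8442)/(25.4 − 5.8442) = 0.16291
t = −390.85 · ln(0.16291) = 709.22 s.

709 s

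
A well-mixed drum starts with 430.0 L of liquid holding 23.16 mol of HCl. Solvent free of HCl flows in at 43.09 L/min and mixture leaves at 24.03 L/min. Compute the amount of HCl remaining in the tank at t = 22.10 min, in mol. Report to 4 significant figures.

Let m(t) be the amount of HCl. Volume: V(t) = V₀ + (Q_in − Q_out) t = 430.0 + 19.0600 t; V(22.10) = 851.226 L.
Species balance (pure solvent in): dm/dt = −Q_out · m/V(t).
dm/m = −Q_out dt/(V₀ + 19.0600 t); integrating gives ln(m/m₀) = −(Q_out/(Q_in−Q_out)) ln(V/V₀).
m = m₀ (V₀/V)^(Q_out/(Q_in−Q_out)) = 23.16 × (430.0/851.226)^(1.26076) = 9.79103 mol.

9.791 mol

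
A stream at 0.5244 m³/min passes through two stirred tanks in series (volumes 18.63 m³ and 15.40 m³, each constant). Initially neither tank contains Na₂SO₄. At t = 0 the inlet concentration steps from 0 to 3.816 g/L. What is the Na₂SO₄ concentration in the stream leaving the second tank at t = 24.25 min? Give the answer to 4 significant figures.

0.6614 g/L

Species balance on tank i: dCᵢ/dt = (Cᵢ₋₁ − Cᵢ)/τᵢ with τᵢ = Vᵢ/Q.
τ₁ = 18.63/0.5244 = 35.5263 min; τ₂ = 15.40/0.5244 = 29.3669 min.
Tank 1: C₁ = C_in(1 − e^(−t/τ₁)). Tank 2 (τ₁ ≠ τ₂): C₂ = C_in[1 − (τ₁ e^(−t/τ₁) − τ₂ e^(−t/τ₂))/(τ₁ − τ₂)].
At t = 24.25: e^(−t/τ₁) = 0.505305, e^(−t/τ₂) = 0.437902.
C₂ = 3.816·[1 − (35.5263·0.505305 − 29.3669·0.437902)/(6.15942)] = 3.816·0.173330 = 0.661428 g/L.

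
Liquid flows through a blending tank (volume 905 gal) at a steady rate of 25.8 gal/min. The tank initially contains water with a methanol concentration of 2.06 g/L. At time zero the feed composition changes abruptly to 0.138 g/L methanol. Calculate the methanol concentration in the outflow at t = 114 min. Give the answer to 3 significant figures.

Transient balance on the dissolved component: V dC/dt = Q(C_in − C).
Time constant τ = V/Q = 905/25.8 = 35.078 min.
Integrating: C(t) = C_in + (C₀ − C_in) e^(−t/τ).
C(114) = 0.138 + (2.06 − 0.138)·e^(−114/35.078) = 0.138 + (1.9220)·0.038776 = 0.21253 g/L.

0.213 g/L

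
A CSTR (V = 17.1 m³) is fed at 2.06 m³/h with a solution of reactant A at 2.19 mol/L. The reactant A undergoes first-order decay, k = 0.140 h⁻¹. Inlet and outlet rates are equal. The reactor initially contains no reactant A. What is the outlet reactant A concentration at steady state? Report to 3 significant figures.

1.01 mol/L

V dC/dt = Q(C_in − C) − k V C.
At steady state: 0 = Q C_in − (Q + kV) C_ss, so C_ss = Q C_in/(Q + kV).
C_ss = 2.06·2.19/(2.06 + 0.140·17.1) = 4.5114/4.4540 = 1.0129 mol/L.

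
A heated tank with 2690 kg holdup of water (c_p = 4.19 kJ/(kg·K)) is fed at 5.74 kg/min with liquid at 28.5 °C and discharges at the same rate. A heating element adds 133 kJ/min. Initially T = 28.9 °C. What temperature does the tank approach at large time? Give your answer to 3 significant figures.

34.0 °C

First-law balance (no shaft work): M c_p dT/dt = ṁ c_p (T_in − T) + 133.
At steady state dT/dt = 0 ⇒ T_ss = T_in + Q̇/(ṁ c_p) = 28.5 + 133/(5.74·4.19) = 34.030 °C.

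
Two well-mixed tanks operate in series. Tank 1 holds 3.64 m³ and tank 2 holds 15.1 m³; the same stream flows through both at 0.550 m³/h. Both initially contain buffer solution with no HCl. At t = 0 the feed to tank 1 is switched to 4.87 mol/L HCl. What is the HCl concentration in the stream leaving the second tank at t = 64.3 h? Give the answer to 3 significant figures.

4.25 mol/L

Species balance on tank i: dCᵢ/dt = (Cᵢ₋₁ − Cᵢ)/τᵢ with τᵢ = Vᵢ/Q.
τ₁ = 3.64/0.550 = 6.6182 h; τ₂ = 15.1/0.550 = 27.455 h.
Solving the cascade with C₁(0)=C₂(0)=0 gives C₂(t) = C_in[1 − (τ₁ e^(−t/τ₁) − τ₂ e^(−t/τ₂))/(τ₁ − τ₂)].
At t = 64.3: e^(−t/τ₁) = 6.0331e-05, e^(−t/τ₂) = 0.096130.
C₂ = 4.87·[1 − (6.6182·6.0331e-05 − 27.455·0.096130)/(-20.836)] = 4.87·0.87336 = 4.2532 mol/L.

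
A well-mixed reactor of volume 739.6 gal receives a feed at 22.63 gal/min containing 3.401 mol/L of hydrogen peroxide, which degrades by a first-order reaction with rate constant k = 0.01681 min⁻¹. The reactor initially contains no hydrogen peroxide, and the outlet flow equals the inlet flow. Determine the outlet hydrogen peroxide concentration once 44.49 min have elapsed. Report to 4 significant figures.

1.929 mol/L

Species balance: V dC/dt = Q C_in − Q C − k V C.
This is linear with rate a = Q/V + k = 0.0474076 min⁻¹.
C_ss = Q C_in/(Q + kV) = 2.19506 mol/L; C(t) = C_ss + (C₀ − C_ss) e^(−a t).
C(44.49) = 2.19506 + (-2.19506)·e^(−0.0474076·44.49) = 2.19506 + (-2.19506)·0.121339 = 1.92871 mol/L.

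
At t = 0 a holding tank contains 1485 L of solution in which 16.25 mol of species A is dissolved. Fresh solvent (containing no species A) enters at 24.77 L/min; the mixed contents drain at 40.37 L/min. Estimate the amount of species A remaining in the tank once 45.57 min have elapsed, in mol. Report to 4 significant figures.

Let m(t) be the amount of species A. Volume: V(t) = V₀ + (Q_in − Q_out) t = 1485 − 15.6000 t; V(45.57) = 774.108 L.
No species A enters, so dm/dt = −Q_out · (m/V).
Separate: dm/m = −Q_out dt/V(t) ⇒ ln(m/m₀) = −(Q_out/(Q_in−Q_out)) ln(V/V₀).
m = m₀ (V₀/V)^(Q_out/(Q_in−Q_out)) = 16.25 × (1485/774.108)^(-2.58782) = 3.01089 mol.

3.011 mol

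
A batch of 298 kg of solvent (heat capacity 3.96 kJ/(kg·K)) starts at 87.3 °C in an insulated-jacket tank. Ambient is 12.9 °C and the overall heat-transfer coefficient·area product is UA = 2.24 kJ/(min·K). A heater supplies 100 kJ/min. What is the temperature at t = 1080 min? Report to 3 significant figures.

61.4 °C

Heat balance on the well-mixed liquid: M c_p dT/dt = −UA(T − T_amb) + Q̇.
dT/dt = (T_ss − T)/τ with T_ss = T_amb + Q̇/UA = 12.9 + 100/2.24 = 57.543 °C, τ = M c_p/UA = 298·3.96/2.24 = 526.82 min.
T approaches T_ss exponentially: T(t) = T_ss + (T₀ − T_ss) e^(−t/τ).
T(1080) = 57.543 + (29.757)·0.12873 = 61.374 °C.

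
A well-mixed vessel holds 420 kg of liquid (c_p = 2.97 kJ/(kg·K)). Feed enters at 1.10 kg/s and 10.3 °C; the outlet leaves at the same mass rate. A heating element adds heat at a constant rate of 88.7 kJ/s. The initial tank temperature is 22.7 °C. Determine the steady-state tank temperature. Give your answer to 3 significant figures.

37.5 °C

Energy balance: M c_p dT/dt = ṁ c_p (T_in − T) + 88.7.
At steady state dT/dt = 0 ⇒ T_ss = T_in + Q̇/(ṁ c_p) = 10.3 + 88.7/(1.10·2.97) = 37.450 °C.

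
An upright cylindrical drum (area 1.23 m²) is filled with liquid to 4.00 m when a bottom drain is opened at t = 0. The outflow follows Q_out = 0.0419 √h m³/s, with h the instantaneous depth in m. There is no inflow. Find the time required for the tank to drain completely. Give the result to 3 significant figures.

117 s

With no inflow, A dh/dt = −0.0419 √h.
This is separable: 2 d(√h)/dt = −0.0419/A, so √h = √h₀ − (0.0419/(2A)) t.
Set h = 0: 2√h₀ = (0.0419/A) t_empty ⇒ t_empty = 2A√h₀/0.0419.
t_empty = 2·1.23·√4.00/0.0419 = 2.4600·2.0000/0.0419 = 117.42 s.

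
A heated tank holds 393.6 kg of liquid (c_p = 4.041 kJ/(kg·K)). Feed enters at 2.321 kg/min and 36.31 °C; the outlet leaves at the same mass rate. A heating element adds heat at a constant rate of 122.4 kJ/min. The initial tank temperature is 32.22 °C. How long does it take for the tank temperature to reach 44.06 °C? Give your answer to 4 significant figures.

Unsteady energy balance on the tank contents: M c_p dT/dt = ṁ c_p (T_in − T) + 122.4.
τ = M/ṁ = 169.582 min; T_ss = T_in + Q̇/(ṁ c_p) = 49.3602 °C.
T(t) = T_ss + (T₀ − T_ss) e^(−t/τ). Set T = 44.06:
e^(−t/τ) = (44.06 − 49.3602)/(32.22 − 49.3602) = 0.309227
t = −169.582 · ln(0.309227) = 199.035 min.

199.0 min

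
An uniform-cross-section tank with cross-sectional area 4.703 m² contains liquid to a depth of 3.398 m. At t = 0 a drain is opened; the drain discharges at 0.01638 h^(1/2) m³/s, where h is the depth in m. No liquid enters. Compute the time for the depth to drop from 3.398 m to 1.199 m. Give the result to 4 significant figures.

429.7 s

With no inflow, A dh/dt = −0.01638 √h.
This is separable: 2 d(√h)/dt = −0.01638/A, so √h = √h₀ − (0.01638/(2A)) t.
t = 2A(√h₀ − √h)/0.01638 = 2·4.703·(√3.398 − √1.199)/0.01638
  = 9.40600 × (1.84337 − 1.09499) / 0.01638 = 429.746 s.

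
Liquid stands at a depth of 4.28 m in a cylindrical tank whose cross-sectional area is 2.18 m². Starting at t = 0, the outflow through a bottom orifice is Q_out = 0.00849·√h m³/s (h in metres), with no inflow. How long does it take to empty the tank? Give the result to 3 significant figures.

1060 s

With no inflow, A dh/dt = −0.00849 √h.
Separate and integrate: 2(√h − √h₀) = −(0.00849/A) t.
Set h = 0: 2√h₀ = (0.00849/A) t_empty ⇒ t_empty = 2A√h₀/0.00849.
t_empty = 2·2.18·√4.28/0.00849 = 4.3600·2.0688/0.00849 = 1062.4 s.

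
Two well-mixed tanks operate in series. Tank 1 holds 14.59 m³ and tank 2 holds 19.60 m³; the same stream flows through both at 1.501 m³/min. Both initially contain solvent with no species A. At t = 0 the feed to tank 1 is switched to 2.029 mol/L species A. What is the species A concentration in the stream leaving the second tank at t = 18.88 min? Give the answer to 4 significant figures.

1.006 mol/L

Time constants: τᵢ = Vᵢ/Q for each well-mixed tank.
τ₁ = 14.59/1.501 = 9.72019 min; τ₂ = 19.60/1.501 = 13.0580 min.
Solving the cascade with C₁(0)=C₂(0)=0 gives C₂(t) = C_in[1 − (τ₁ e^(−t/τ₁) − τ₂ e^(−t/τ₂))/(τ₁ − τ₂)].
At t = 18.88: e^(−t/τ₁) = 0.143367, e^(−t/τ₂) = 0.235543.
C₂ = 2.029·[1 − (9.72019·0.143367 − 13.0580·0.235543)/(-3.33777)] = 2.029·0.496023 = 1.00643 mol/L.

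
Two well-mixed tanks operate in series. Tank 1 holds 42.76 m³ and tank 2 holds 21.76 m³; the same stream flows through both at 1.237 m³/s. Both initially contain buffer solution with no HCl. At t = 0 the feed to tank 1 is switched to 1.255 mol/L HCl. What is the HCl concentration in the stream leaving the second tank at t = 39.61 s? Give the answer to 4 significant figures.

0.5793 mol/L

Species balance on tank i: dCᵢ/dt = (Cᵢ₋₁ − Cᵢ)/τᵢ with τᵢ = Vᵢ/Q.
τ₁ = 42.76/1.237 = 34.5675 s; τ₂ = 21.76/1.237 = 17.5909 s.
Solving the cascade with C₁(0)=C₂(0)=0 gives C₂(t) = C_in[1 − (τ₁ e^(−t/τ₁) − τ₂ e^(−t/τ₂))/(τ₁ − τ₂)].
At t = 39.61: e^(−t/τ₁) = 0.317946, e^(−t/τ₂) = 0.105217.
C₂ = 1.255·[1 − (34.5675·0.317946 − 17.5909·0.105217)/(16.9766)] = 1.255·0.461627 = 0.579342 mol/L.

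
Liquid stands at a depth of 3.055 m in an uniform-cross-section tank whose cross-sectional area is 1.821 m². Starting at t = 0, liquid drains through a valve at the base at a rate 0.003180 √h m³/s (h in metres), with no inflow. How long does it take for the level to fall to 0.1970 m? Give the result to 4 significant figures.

1493 s

A dh/dt = −Q_out = −0.003180 √h.
Separate and integrate: 2(√h − √h₀) = −(0.003180/A) t.
t = 2A(√h₀ − √h)/0.003180 = 2·1.821·(√3.055 − √0.1970)/0.003180
  = 3.64200 × (1.74786 − 0.443847) / 0.003180 = 1493.46 s.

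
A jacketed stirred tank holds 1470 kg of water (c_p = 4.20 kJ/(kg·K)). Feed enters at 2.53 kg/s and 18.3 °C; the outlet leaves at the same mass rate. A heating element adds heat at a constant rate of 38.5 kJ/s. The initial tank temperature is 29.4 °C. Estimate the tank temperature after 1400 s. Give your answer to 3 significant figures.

22.6 °C

M c_p dT/dt = ṁ c_p (T_in − T) + Q̇.
τ = M/ṁ = 581.03 s; T_ss = T_in + Q̇/(ṁ c_p) = 18.3 + 38.5/(2.53·4.20) = 21.923 °C.
Solution: T(t) = T_ss + (T₀ − T_ss) e^(−t/τ).
T(1400) = 21.923 + (7.4768)·e^(−1400/581.03) = 21.923 + (7.4768)·0.089858 = 22.595 °C.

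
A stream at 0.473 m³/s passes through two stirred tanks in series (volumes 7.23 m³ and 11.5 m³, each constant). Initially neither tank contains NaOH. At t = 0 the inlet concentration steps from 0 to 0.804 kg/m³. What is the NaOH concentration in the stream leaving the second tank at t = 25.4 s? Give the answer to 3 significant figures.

Time constants: τᵢ = Vᵢ/Q for each well-mixed tank.
τ₁ = 7.23/0.473 = 15.285 s; τ₂ = 11.5/0.473 = 24.313 s.
Solving the cascade with C₁(0)=C₂(0)=0 gives C₂(t) = C_in[1 − (τ₁ e^(−t/τ₁) − τ₂ e^(−t/τ₂))/(τ₁ − τ₂)].
At t = 25.4: e^(−t/τ₁) = 0.18981, e^(−t/τ₂) = 0.35179.
C₂ = 0.804·[1 − (15.285·0.18981 − 24.313·0.35179)/(-9.0275)] = 0.804·0.37394 = 0.30065 kg/m³.

0.301 kg/m³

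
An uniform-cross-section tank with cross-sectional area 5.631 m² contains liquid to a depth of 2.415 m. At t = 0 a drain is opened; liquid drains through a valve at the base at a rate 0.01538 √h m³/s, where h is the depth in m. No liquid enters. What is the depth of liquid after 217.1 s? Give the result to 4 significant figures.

1.581 m

A dh/dt = −Q_out = −0.01538 √h.
∫ h^(−1/2) dh = −(0.01538/A) ∫ dt, giving 2√h = 2√h₀ − (0.01538/A) t.
√h = √2.415 − 0.01538·217.1/(2·5.631) = 1.55403 − 0.296484 = 1.25754.
h = 1.25754² = 1.58142 m.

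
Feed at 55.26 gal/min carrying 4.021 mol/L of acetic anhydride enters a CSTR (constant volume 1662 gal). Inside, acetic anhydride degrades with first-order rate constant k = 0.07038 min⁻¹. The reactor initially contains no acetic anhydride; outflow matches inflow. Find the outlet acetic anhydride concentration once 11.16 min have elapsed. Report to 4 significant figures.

Accumulation = in − out − consumed: V dC/dt = Q C_in − Q C − k V C.
This is linear with rate a = Q/V + k = 0.103629 min⁻¹.
C_ss = Q C_in/(Q + kV) = 1.29013 mol/L; C(t) = C_ss + (C₀ − C_ss) e^(−a t).
C(11.16) = 1.29013 + (-1.29013)·e^(−0.103629·11.16) = 1.29013 + (-1.29013)·0.314585 = 0.884272 mol/L.

0.8843 mol/L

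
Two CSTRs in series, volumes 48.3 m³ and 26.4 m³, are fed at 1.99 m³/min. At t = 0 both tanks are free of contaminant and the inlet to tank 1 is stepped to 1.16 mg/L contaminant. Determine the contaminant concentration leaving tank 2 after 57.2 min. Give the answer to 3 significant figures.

Species balance on tank i: dCᵢ/dt = (Cᵢ₋₁ − Cᵢ)/τᵢ with τᵢ = Vᵢ/Q.
τ₁ = 48.3/1.99 = 24.271 min; τ₂ = 26.4/1.99 = 13.266 min.
Tank 1: C₁ = C_in(1 − e^(−t/τ₁)). Tank 2 (τ₁ ≠ τ₂): C₂ = C_in[1 − (τ₁ e^(−t/τ₁) − τ₂ e^(−t/τ₂))/(τ₁ − τ₂)].
At t = 57.2: e^(−t/τ₁) = 0.094734, e^(−t/τ₂) = 0.013411.
C₂ = 1.16·[1 − (24.271·0.094734 − 13.266·0.013411)/(11.005)] = 1.16·0.80723 = 0.93639 mg/L.

0.936 mg/L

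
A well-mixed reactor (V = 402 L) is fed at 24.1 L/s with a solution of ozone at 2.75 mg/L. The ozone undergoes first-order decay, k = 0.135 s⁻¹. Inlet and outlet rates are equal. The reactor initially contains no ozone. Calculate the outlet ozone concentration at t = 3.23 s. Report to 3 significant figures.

Species balance: V dC/dt = Q C_in − Q C − k V C.
This is linear with rate a = Q/V + k = 0.19495 s⁻¹.
C_ss = Q C_in/(Q + kV) = 0.84567 mg/L; C(t) = C_ss + (C₀ − C_ss) e^(−a t).
C(3.23) = 0.84567 + (-0.84567)·e^(−0.19495·3.23) = 0.84567 + (-0.84567)·0.53276 = 0.39513 mg/L.

0.395 mg/L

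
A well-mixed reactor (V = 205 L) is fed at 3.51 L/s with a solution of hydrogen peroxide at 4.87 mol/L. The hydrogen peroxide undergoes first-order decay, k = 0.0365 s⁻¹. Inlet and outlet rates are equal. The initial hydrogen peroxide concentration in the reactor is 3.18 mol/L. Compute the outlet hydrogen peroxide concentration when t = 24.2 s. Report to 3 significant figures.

2.00 mol/L

Species balance: V dC/dt = Q C_in − Q C − k V C.
dC/dt = (Q/V) C_in − (Q/V + k) C; effective rate a = Q/V + k = 0.017122 + 0.0365 = 0.053622 s⁻¹.
C_ss = Q C_in/(Q + kV) = 1.5550 mol/L; C(t) = C_ss + (C₀ − C_ss) e^(−a t).
C(24.2) = 1.5550 + (1.6250)·e^(−0.053622·24.2) = 1.5550 + (1.6250)·0.27317 = 1.9989 mol/L.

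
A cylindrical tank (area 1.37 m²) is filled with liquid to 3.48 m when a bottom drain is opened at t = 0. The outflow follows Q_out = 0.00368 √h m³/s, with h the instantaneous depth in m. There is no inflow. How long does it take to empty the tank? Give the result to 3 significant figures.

A dh/dt = −Q_out = −0.00368 √h.
Separate and integrate: 2(√h − √h₀) = −(0.00368/A) t.
Set h = 0: 2√h₀ = (0.00368/A) t_empty ⇒ t_empty = 2A√h₀/0.00368.
t_empty = 2·1.37·√3.48/0.00368 = 2.7400·1.8655/0.00368 = 1389.0 s.

1390 s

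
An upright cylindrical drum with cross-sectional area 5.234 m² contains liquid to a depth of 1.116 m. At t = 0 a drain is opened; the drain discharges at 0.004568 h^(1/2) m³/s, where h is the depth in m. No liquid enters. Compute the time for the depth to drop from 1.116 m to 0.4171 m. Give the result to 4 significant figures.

Mass balance (ρ constant): A dh/dt = −0.004568 √h.
∫ h^(−1/2) dh = −(0.004568/A) ∫ dt, giving 2√h = 2√h₀ − (0.004568/A) t.
t = 2A(√h₀ − √h)/0.004568 = 2·5.234·(√1.116 − √0.4171)/0.004568
  = 10.4680 × (1.05641 − 0.645833) / 0.004568 = 940.874 s.

940.9 s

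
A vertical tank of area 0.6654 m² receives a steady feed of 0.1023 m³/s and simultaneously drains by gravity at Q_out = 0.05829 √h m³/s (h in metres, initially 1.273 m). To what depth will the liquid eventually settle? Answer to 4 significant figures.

3.080 m

Level balance: A dh/dt = 0.1023 − 0.05829 √h. Setting dh/dt = 0:
Q_in = 0.05829 √h_ss ⇒ √h_ss = 0.1023/0.05829 = 1.75502.
h_ss = 1.75502² = 3.08009 m. (Since h₀ = 1.273 m < h_ss, the level will rise toward this value.)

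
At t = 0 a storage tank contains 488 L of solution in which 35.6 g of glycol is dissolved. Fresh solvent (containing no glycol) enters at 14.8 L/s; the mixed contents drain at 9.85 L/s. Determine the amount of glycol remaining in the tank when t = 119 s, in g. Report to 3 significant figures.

Total volume: dV/dt = Q_in − Q_out = 4.9500 L/s, so V(t) = 488 + 4.9500 t and V(119) = 1077.1 L.
Solute balance: dm/dt = 0 − Q_out C = −Q_out m/V(t).
Separate: dm/m = −Q_out dt/V(t) ⇒ ln(m/m₀) = −(Q_out/(Q_in−Q_out)) ln(V/V₀).
m = m₀ (V₀/V)^(Q_out/(Q_in−Q_out)) = 35.6 × (488/1077.1)^(1.9899) = 7.3670 g.

7.37 g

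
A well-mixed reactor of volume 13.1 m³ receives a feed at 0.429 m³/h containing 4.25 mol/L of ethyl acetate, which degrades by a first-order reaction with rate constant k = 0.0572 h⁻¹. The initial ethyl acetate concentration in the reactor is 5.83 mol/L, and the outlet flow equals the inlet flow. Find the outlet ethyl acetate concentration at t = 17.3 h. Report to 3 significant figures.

2.45 mol/L

V dC/dt = Q(C_in − C) − k V C.
This is linear with rate a = Q/V + k = 0.089948 h⁻¹.
C_ss = Q C_in/(Q + kV) = 1.5473 mol/L; C(t) = C_ss + (C₀ − C_ss) e^(−a t).
C(17.3) = 1.5473 + (4.2827)·e^(−0.089948·17.3) = 1.5473 + (4.2827)·0.21096 = 2.4508 mol/L.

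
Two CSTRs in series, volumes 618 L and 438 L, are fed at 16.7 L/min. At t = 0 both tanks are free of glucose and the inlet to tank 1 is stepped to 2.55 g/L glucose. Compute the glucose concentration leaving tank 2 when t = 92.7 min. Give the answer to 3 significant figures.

2.02 g/L

Species balance on tank i: dCᵢ/dt = (Cᵢ₋₁ − Cᵢ)/τᵢ with τᵢ = Vᵢ/Q.
τ₁ = 618/16.7 = 37.006 min; τ₂ = 438/16.7 = 26.228 min.
Solving the cascade with C₁(0)=C₂(0)=0 gives C₂(t) = C_in[1 − (τ₁ e^(−t/τ₁) − τ₂ e^(−t/τ₂))/(τ₁ − τ₂)].
At t = 92.7: e^(−t/τ₁) = 0.081676, e^(−t/τ₂) = 0.029175.
C₂ = 2.55·[1 − (37.006·0.081676 − 26.228·0.029175)/(10.778)] = 2.55·0.79057 = 2.0160 g/L.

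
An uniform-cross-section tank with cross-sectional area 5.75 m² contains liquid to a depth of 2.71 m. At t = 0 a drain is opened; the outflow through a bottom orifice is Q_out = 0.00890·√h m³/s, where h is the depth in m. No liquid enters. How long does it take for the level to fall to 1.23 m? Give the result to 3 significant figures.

A dh/dt = −Q_out = −0.00890 √h.
Separate and integrate: 2(√h − √h₀) = −(0.00890/A) t.
t = 2A(√h₀ − √h)/0.00890 = 2·5.75·(√2.71 − √1.23)/0.00890
  = 11.500 × (1.6462 − 1.1091) / 0.00890 = 694.08 s.

694 s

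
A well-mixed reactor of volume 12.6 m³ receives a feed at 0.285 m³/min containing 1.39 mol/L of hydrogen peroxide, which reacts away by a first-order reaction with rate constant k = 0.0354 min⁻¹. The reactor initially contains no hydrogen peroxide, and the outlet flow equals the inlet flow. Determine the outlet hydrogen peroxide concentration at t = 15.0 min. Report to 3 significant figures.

0.315 mol/L

V dC/dt = Q(C_in − C) − k V C.
dC/dt = (Q/V) C_in − (Q/V + k) C; effective rate a = Q/V + k = 0.022619 + 0.0354 = 0.058019 min⁻¹.
C_ss = Q C_in/(Q + kV) = 0.54190 mol/L; C(t) = C_ss + (C₀ − C_ss) e^(−a t).
C(15.0) = 0.54190 + (-0.54190)·e^(−0.058019·15.0) = 0.54190 + (-0.54190)·0.41883 = 0.31493 mol/L.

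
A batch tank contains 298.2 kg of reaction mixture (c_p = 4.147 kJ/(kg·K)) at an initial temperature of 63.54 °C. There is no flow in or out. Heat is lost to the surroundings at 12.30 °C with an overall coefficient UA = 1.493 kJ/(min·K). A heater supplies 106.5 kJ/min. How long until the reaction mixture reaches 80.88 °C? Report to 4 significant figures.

1646 min

Lumped-capacitance energy balance: M c_p dT/dt = UA(T_amb − T) + Q̇.
τ = M c_p/UA = 828.289 min; T_ss = T_amb + Q̇/UA = 12.30 + 106.5/1.493 = 83.6329 °C.
T(t) = T_ss + (T₀ − T_ss)e^(−t/τ); set T = 80.88:
t = −τ ln[(T − T_ss)/(T₀ − T_ss)] = −828.289 · ln(0.137008) = 1646.40 min.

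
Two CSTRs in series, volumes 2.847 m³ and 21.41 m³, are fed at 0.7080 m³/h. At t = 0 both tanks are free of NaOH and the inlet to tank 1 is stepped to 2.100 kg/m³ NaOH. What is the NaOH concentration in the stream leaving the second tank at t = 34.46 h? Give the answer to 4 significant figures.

Time constants: τᵢ = Vᵢ/Q for each well-mixed tank.
τ₁ = 2.847/0.7080 = 4.02119 h; τ₂ = 21.41/0.7080 = 30.2401 h.
Solving the cascade with C₁(0)=C₂(0)=0 gives C₂(t) = C_in[1 − (τ₁ e^(−t/τ₁) − τ₂ e^(−t/τ₂))/(τ₁ − τ₂)].
At t = 34.46: e^(−t/τ₁) = 0.000189787, e^(−t/τ₂) = 0.319964.
C₂ = 2.100·[1 − (4.02119·0.000189787 − 30.2401·0.319964)/(-26.2189)] = 2.100·0.630992 = 1.32508 kg/m³.

1.325 kg/m³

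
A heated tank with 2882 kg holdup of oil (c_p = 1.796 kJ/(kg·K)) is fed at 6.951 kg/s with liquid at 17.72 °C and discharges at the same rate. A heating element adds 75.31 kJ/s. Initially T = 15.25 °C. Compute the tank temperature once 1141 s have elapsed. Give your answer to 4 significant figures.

23.21 °C

Unsteady energy balance on the tank contents: M c_p dT/dt = ṁ c_p (T_in − T) + 75.31.
τ = M/ṁ = 414.617 s; T_ss = T_in + Q̇/(ṁ c_p) = 17.72 + 75.31/(6.951·1.796) = 23.7525 °C.
T approaches T_ss exponentially: T(t) = T_ss + (T₀ − T_ss) e^(−t/τ).
T(1141) = 23.7525 + (-8.50252)·e^(−1141/414.617) = 23.7525 + (-8.50252)·0.0638040 = 23.2100 °C.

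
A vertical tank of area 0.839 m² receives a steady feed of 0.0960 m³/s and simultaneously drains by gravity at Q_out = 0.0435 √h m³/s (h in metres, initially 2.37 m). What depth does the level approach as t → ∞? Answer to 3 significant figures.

4.87 m

Accumulation of liquid (constant cross-section A): A dh/dt = Q_in − 0.0435 √h. At steady state dh/dt = 0:
Q_in = 0.0435 √h_ss ⇒ √h_ss = 0.0960/0.0435 = 2.2069.
h_ss = 2.2069² = 4.8704 m. (Since h₀ = 2.37 m < h_ss, the level will rise toward this value.)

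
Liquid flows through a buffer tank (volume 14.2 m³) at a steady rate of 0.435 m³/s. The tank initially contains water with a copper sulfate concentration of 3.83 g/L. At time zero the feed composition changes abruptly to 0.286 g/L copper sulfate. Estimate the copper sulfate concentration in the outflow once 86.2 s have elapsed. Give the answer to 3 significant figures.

Species balance on the tank: V dC/dt = Q(C_in − C).
Rewrite as dC/dt + C/τ = C_in/τ, τ = V/Q = 32.644 s.
This is linear first-order; C(t) = C_in + (C₀ − C_in) e^(−t/τ).
C(86.2) = 0.286 + (3.83 − 0.286)·e^(−86.2/32.644) = 0.286 + (3.5440)·0.071316 = 0.53874 g/L.

0.539 g/L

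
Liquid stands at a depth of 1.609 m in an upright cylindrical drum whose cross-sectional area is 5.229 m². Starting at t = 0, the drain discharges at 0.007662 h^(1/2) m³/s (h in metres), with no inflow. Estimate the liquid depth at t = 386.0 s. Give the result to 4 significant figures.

With no inflow, A dh/dt = −0.007662 √h.
Separate and integrate: 2(√h − √h₀) = −(0.007662/A) t.
√h = √1.609 − 0.007662·386.0/(2·5.229) = 1.26846 − 0.282801 = 0.985663.
h = 0.985663² = 0.971531 m.

0.9715 m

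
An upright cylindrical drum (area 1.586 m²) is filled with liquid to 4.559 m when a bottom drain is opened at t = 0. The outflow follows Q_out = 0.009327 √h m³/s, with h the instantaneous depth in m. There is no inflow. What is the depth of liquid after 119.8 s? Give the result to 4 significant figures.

A dh/dt = −Q_out = −0.009327 √h.
∫ h^(−1/2) dh = −(0.009327/A) ∫ dt, giving 2√h = 2√h₀ − (0.009327/A) t.
√h = √4.559 − 0.009327·119.8/(2·1.586) = 2.13518 − 0.352262 = 1.78292.
h = 1.78292² = 3.17880 m.

3.179 m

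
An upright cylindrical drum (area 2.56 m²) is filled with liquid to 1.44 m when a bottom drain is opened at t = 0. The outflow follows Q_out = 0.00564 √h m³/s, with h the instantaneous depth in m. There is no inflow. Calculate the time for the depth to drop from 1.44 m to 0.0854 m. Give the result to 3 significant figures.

824 s

With no inflow, A dh/dt = −0.00564 √h.
∫ h^(−1/2) dh = −(0.00564/A) ∫ dt, giving 2√h = 2√h₀ − (0.00564/A) t.
t = 2A(√h₀ − √h)/0.00564 = 2·2.56·(√1.44 − √0.0854)/0.00564
  = 5.1200 × (1.2000 − 0.29223) / 0.00564 = 824.07 s.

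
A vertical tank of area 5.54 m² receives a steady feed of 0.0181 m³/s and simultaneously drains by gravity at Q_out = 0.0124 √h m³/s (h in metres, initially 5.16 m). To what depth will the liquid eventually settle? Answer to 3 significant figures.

Level balance: A dh/dt = 0.0181 − 0.0124 √h. Setting dh/dt = 0:
Q_in = 0.0124 √h_ss ⇒ √h_ss = 0.0181/0.0124 = 1.4597.
h_ss = 1.4597² = 2.1307 m. (Since h₀ = 5.16 m > h_ss, the level will fall toward this value.)

2.13 m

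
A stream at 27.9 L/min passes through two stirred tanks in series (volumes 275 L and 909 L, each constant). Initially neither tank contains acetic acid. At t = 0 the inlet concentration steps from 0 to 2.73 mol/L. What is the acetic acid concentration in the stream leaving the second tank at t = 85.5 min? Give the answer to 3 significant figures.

Species balance on tank i: dCᵢ/dt = (Cᵢ₋₁ − Cᵢ)/τᵢ with τᵢ = Vᵢ/Q.
τ₁ = 275/27.9 = 9.8566 min; τ₂ = 909/27.9 = 32.581 min.
Tank 1: C₁ = C_in(1 − e^(−t/τ₁)). Tank 2 (τ₁ ≠ τ₂): C₂ = C_in[1 − (τ₁ e^(−t/τ₁) − τ₂ e^(−t/τ₂))/(τ₁ − τ₂)].
At t = 85.5: e^(−t/τ₁) = 0.00017091, e^(−t/τ₂) = 0.072494.
C₂ = 2.73·[1 − (9.8566·0.00017091 − 32.581·0.072494)/(-22.724)] = 2.73·0.89614 = 2.4465 mol/L.

2.45 mol/L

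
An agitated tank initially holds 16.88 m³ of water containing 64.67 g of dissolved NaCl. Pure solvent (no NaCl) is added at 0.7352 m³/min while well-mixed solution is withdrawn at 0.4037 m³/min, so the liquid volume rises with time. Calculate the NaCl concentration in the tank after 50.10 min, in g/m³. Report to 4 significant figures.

0.8385 g/m³

Let m(t) be the amount of NaCl. Volume: V(t) = V₀ + (Q_in − Q_out) t = 16.88 + 0.331500 t; V(50.10) = 33.4881 m³.
No NaCl enters, so dm/dt = −Q_out · (m/V).
dm/m = −Q_out dt/(V₀ + 0.331500 t); integrating gives ln(m/m₀) = −(Q_out/(Q_in−Q_out)) ln(V/V₀).
m = m₀ (V₀/V)^(Q_out/(Q_in−Q_out)) = 64.67 × (16.88/33.4881)^(1.21780) = 28.0792 g.
C = m/V = 28.0792/33.4881 = 0.838483 g/m³.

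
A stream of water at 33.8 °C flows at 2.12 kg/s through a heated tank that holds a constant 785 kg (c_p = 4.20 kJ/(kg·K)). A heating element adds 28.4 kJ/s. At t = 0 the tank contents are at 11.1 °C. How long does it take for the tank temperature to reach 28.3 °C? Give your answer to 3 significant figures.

404 s

First-law balance (no shaft work): M c_p dT/dt = ṁ c_p (T_in − T) + 28.4.
τ = M/ṁ = 370.28 s; T_ss = T_in + Q̇/(ṁ c_p) = 36.990 °C.
T(t) = T_ss + (T₀ − T_ss) e^(−t/τ). Set T = 28.3:
e^(−t/τ) = (28.3 − 36.990)/(11.1 − 36.990) = 0.33564
t = −370.28 · ln(0.33564) = 404.24 s.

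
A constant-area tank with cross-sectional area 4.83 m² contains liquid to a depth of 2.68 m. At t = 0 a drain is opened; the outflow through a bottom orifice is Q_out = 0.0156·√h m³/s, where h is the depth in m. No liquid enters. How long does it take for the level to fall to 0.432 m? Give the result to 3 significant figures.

607 s

A dh/dt = −Q_out = −0.0156 √h.
Separate and integrate: 2(√h − √h₀) = −(0.0156/A) t.
t = 2A(√h₀ − √h)/0.0156 = 2·4.83·(√2.68 − √0.432)/0.0156
  = 9.6600 × (1.6371 − 0.65727) / 0.0156 = 606.72 s.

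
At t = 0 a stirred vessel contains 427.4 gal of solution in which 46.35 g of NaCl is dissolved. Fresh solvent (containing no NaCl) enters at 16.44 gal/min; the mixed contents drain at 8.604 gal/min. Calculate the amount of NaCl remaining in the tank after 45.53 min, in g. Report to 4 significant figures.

Total volume: dV/dt = Q_in − Q_out = 7.83600 gal/min, so V(t) = 427.4 + 7.83600 t and V(45.53) = 784.173 gal.
Solute balance: dm/dt = 0 − Q_out C = −Q_out m/V(t).
Separate: dm/m = −Q_out dt/V(t) ⇒ ln(m/m₀) = −(Q_out/(Q_in−Q_out)) ln(V/V₀).
m = m₀ (V₀/V)^(Q_out/(Q_in−Q_out)) = 46.35 × (427.4/784.173)^(1.09801) = 23.8034 g.

23.80 g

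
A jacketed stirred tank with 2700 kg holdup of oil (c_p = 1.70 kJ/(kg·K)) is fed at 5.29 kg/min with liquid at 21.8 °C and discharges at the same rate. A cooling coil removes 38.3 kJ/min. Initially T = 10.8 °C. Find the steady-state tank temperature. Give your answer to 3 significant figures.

17.5 °C

Unsteady energy balance on the tank contents: M c_p dT/dt = ṁ c_p (T_in − T) − 38.3.
At steady state dT/dt = 0 ⇒ T_ss = T_in − Q̇/(ṁ c_p) = 21.8 − 38.3/(5.29·1.70) = 17.541 °C.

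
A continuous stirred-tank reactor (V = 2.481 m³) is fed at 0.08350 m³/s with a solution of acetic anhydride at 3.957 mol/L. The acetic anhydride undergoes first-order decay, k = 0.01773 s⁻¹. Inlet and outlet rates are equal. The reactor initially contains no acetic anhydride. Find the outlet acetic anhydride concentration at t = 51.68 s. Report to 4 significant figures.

2.410 mol/L

Species balance: V dC/dt = Q C_in − Q C − k V C.
dC/dt = (Q/V) C_in − (Q/V + k) C; effective rate a = Q/V + k = 0.0336558 + 0.01773 = 0.0513858 s⁻¹.
C_ss = Q C_in/(Q + kV) = 2.59169 mol/L; C(t) = C_ss + (C₀ − C_ss) e^(−a t).
C(51.68) = 2.59169 + (-2.59169)·e^(−0.0513858·51.68) = 2.59169 + (-2.59169)·0.0702555 = 2.40961 mol/L.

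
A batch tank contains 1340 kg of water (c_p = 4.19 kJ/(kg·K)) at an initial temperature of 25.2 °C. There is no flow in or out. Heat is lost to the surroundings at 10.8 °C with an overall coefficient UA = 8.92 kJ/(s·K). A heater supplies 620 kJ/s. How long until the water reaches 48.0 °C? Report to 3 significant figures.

336 s

M c_p dT/dt = −UA(T − T_amb) + Q̇.
τ = M c_p/UA = 629.44 s; T_ss = T_amb + Q̇/UA = 10.8 + 620/8.92 = 80.307 °C.
T(t) = T_ss + (T₀ − T_ss)e^(−t/τ); set T = 48.0:
t = −τ ln[(T − T_ss)/(T₀ − T_ss)] = −629.44 · ln(0.58626) = 336.12 s.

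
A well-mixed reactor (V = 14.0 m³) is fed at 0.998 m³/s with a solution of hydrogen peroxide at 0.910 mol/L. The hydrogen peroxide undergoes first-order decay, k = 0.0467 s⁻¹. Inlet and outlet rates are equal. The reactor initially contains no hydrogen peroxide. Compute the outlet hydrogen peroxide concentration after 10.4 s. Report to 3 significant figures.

Accumulation = in − out − consumed: V dC/dt = Q C_in − Q C − k V C.
This is linear with rate a = Q/V + k = 0.11799 s⁻¹.
C_ss = Q C_in/(Q + kV) = 0.54981 mol/L; C(t) = C_ss + (C₀ − C_ss) e^(−a t).
C(10.4) = 0.54981 + (-0.54981)·e^(−0.11799·10.4) = 0.54981 + (-0.54981)·0.29316 = 0.38863 mol/L.

0.389 mol/L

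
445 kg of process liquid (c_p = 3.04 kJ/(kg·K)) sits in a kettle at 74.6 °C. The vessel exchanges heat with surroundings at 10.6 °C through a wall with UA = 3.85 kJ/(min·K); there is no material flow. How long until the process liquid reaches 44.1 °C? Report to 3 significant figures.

Unsteady energy balance on the tank contents: M c_p dT/dt = −UA(T − T_amb).
τ = M c_p/UA = 351.38 min; T_ss = T_amb = 10.600 °C.
T(t) = T_ss + (T₀ − T_ss)e^(−t/τ); set T = 44.1:
t = −τ ln[(T − T_ss)/(T₀ − T_ss)] = −351.38 · ln(0.52344) = 227.46 min.

227 min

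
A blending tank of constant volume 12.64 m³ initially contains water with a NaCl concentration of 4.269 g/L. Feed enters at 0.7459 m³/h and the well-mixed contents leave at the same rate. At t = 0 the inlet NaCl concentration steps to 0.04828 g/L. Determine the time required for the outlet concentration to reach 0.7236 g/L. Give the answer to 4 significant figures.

Species balance: V dC/dt = Q(C_in − C) ⇒ τ = V/Q = 16.9460 h.
C(t) = C_in + (C₀ − C_in) e^(−t/τ). Set C = 0.7236 and solve for t:
e^(−t/τ) = (C − C_in)/(C₀ − C_in) = (0.7236 − 0.04828)/(4.269 − 0.04828) = 0.160001
t = −τ ln(…) = 16.9460 × 1.83257 = 31.0548 h.

31.05 h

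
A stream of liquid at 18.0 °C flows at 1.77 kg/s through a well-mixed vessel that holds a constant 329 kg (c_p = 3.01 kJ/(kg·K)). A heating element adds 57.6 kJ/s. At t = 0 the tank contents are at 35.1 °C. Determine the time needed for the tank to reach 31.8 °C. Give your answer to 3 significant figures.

138 s

First-law balance (no shaft work): M c_p dT/dt = ṁ c_p (T_in − T) + 57.6.
τ = M/ṁ = 185.88 s; T_ss = T_in + Q̇/(ṁ c_p) = 28.811 °C.
T(t) = T_ss + (T₀ − T_ss) e^(−t/τ). Set T = 31.8:
e^(−t/τ) = (31.8 − 28.811)/(35.1 − 28.811) = 0.47524
t = −185.88 · ln(0.47524) = 138.28 s.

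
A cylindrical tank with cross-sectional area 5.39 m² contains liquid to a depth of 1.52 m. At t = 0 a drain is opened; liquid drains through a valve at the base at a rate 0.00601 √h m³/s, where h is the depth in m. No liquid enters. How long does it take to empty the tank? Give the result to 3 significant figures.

2210 s

Mass balance (ρ constant): A dh/dt = −0.00601 √h.
This is separable: 2 d(√h)/dt = −0.00601/A, so √h = √h₀ − (0.00601/(2A)) t.
Set h = 0: 2√h₀ = (0.00601/A) t_empty ⇒ t_empty = 2A√h₀/0.00601.
t_empty = 2·5.39·√1.52/0.00601 = 10.780·1.2329/0.00601 = 2211.4 s.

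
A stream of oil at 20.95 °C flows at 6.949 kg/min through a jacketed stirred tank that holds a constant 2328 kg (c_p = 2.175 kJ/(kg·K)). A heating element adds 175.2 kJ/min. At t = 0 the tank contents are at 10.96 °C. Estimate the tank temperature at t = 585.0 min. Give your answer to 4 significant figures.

M c_p dT/dt = ṁ c_p (T_in − T) + Q̇.
τ = M/ṁ = 335.012 min; T_ss = T_in + Q̇/(ṁ c_p) = 20.95 + 175.2/(6.949·2.175) = 32.5418 °C.
This is linear first-order; T(t) = T_ss + (T₀ − T_ss) e^(−t/τ).
T(585.0) = 32.5418 + (-21.5818)·e^(−585.0/335.012) = 32.5418 + (-21.5818)·0.174435 = 28.7772 °C.

28.78 °C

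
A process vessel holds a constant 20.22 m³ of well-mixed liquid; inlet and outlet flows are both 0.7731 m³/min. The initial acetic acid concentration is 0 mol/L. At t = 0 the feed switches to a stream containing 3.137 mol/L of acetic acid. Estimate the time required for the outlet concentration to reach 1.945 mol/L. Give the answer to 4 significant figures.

25.31 min

Species balance: V dC/dt = Q(C_in − C) ⇒ τ = V/Q = 26.1544 min.
C(t) = C_in + (C₀ − C_in) e^(−t/τ). Set C = 1.945 and solve for t:
e^(−t/τ) = (C − C_in)/(C₀ − C_in) = (1.945 − 3.137)/(0 − 3.137) = 0.379981
t = −τ ln(…) = 26.1544 × 0.967634 = 25.3079 min.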